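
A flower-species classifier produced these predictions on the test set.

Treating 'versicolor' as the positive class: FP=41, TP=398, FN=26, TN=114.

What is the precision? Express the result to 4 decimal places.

Precision = TP/(TP+FP) = 398/(398+41) = 398/439 = 0.9066

0.9066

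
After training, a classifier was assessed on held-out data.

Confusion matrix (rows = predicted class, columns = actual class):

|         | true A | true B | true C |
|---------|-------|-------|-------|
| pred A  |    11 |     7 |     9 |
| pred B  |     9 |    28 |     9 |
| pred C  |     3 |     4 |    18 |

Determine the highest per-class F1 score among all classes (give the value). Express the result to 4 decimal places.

0.6588

Per-class F1 score (2·TP/(2·TP+FP+FN)):
  A: TP=11, FP=7+9=16, FN=9+3=12 → 22/50 = 0.44000
  B: TP=28, FP=9+9=18, FN=7+4=11 → 56/85 = 0.65882
  C: TP=18, FP=3+4=7, FN=9+9=18 → 36/61 = 0.59016
Highest is class 'B' with F1 score = 0.6588.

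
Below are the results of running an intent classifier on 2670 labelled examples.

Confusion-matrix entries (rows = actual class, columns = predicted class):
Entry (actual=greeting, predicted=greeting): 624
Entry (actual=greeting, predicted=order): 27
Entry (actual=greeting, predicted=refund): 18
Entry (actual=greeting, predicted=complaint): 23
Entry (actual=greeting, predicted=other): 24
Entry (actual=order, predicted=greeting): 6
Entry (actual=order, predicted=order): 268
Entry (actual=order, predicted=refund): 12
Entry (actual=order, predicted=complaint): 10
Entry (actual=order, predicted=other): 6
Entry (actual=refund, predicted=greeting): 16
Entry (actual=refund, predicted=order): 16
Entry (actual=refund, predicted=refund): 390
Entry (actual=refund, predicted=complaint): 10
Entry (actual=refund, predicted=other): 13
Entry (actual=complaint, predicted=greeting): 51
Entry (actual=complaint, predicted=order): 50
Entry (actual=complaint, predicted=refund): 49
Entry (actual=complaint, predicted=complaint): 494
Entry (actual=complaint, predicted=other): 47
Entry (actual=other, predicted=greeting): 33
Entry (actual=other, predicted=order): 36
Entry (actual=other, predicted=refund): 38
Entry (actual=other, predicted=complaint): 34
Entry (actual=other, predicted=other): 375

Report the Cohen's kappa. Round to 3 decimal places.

0.754

Observed agreement pₒ = trace/N = 2151/2670 = 0.8056
Expected agreement pₑ = Σ (rowᵢ·colᵢ)/N² = (716·730 + 302·397 + 445·507 + 691·571 + 516·465)/2670² = 0.2108
κ = (pₒ − pₑ)/(1 − pₑ) = (0.8056 − 0.2108)/(1 − 0.2108) = 0.754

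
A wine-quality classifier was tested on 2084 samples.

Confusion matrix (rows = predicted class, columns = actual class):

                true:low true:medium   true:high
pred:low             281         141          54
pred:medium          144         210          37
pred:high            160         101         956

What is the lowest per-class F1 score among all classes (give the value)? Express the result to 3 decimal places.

Per-class F1 score (2·TP/(2·TP+FP+FN)):
  low: TP=281, FP=141+54=195, FN=144+160=304 → 562/1061 = 0.5297
  medium: TP=210, FP=144+37=181, FN=141+101=242 → 420/843 = 0.4982
  high: TP=956, FP=160+101=261, FN=54+37=91 → 1912/2264 = 0.8445
Lowest is class 'medium' with F1 score = 0.498.

0.498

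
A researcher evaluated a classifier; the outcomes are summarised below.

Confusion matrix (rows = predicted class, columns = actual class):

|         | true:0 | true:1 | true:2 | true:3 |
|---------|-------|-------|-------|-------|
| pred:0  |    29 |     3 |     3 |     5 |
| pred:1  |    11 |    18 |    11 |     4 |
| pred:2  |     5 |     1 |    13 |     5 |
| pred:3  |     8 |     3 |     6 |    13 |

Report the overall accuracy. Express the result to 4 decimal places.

0.5290

Accuracy = trace / total = (29+18+13+13=73) / 138 = 73/138 = 0.5290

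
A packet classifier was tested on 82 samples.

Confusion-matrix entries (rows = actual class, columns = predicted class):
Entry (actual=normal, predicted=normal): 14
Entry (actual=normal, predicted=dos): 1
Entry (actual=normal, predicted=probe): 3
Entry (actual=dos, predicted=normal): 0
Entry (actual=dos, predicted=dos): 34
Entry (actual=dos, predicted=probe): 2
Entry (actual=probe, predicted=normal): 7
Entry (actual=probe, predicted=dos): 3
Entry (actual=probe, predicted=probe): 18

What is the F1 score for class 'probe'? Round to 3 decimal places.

0.706

Treat 'probe' as positive and all other classes as negative.
F1 score = 2·TP/(2·TP+FP+FN).
probe: TP=18, FP=3+2=5, FN=7+3=10 → 36/51 = 0.7059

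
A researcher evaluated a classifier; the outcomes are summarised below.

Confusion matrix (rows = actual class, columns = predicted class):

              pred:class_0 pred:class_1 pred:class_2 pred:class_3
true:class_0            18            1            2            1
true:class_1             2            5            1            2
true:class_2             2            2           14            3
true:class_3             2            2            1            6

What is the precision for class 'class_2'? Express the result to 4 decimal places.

0.7778

precision = TP/(TP+FP).
class_2: TP=14, FP=2+1+1=4 → 14/18 = 0.77778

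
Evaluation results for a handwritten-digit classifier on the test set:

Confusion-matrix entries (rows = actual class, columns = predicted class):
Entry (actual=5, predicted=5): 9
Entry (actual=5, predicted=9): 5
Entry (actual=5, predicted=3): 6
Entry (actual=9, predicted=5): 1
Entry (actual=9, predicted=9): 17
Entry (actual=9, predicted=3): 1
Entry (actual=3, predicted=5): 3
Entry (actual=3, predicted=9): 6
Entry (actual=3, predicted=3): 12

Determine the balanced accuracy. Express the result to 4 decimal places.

Balanced accuracy = mean of per-class recall.
  5: recall = 9/20 = 0.45000
  9: recall = 17/19 = 0.89474
  3: recall = 12/21 = 0.57143
Mean = (0.45000 + 0.89474 + 0.57143) / 3 = 0.6387

0.6387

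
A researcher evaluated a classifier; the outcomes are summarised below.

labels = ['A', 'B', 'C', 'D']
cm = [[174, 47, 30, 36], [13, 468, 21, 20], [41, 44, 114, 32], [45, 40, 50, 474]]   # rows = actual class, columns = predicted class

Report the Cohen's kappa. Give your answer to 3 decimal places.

Observed agreement pₒ = trace/N = 1230/1649 = 0.7459
Expected agreement pₑ = Σ (rowᵢ·colᵢ)/N² = (287·273 + 522·599 + 231·215 + 609·562)/1649² = 0.2879
κ = (pₒ − pₑ)/(1 − pₑ) = (0.7459 − 0.2879)/(1 − 0.2879) = 0.643

0.643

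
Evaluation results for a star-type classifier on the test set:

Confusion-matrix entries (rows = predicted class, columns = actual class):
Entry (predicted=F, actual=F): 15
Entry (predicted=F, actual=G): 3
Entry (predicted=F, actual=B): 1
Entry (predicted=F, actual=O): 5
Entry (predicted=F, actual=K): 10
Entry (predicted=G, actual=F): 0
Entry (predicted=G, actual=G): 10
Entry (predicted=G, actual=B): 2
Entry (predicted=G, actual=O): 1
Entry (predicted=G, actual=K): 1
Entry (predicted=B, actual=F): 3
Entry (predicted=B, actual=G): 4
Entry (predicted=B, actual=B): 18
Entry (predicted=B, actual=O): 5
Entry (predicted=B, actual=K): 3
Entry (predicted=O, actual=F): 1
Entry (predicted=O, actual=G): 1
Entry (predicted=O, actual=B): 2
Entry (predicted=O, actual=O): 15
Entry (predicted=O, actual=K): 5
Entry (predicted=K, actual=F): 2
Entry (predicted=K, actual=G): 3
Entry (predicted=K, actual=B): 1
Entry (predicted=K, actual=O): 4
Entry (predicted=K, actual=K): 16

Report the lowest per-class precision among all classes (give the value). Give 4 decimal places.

0.4412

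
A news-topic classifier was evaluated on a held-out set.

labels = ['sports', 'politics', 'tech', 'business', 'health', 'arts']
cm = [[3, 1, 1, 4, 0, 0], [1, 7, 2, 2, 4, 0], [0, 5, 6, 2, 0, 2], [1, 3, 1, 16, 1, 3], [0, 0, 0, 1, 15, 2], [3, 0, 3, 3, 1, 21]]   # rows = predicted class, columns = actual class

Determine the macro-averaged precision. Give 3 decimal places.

Per-class precision (TP/(TP+FP)):
  sports: TP=3, FP=1+1+4+0+0=6 → 3/9 = 0.3333
  politics: TP=7, FP=1+2+2+4+0=9 → 7/16 = 0.4375
  tech: TP=6, FP=0+5+2+0+2=9 → 6/15 = 0.4000
  business: TP=16, FP=1+3+1+1+3=9 → 16/25 = 0.6400
  health: TP=15, FP=0+0+0+1+2=3 → 15/18 = 0.8333
  arts: TP=21, FP=3+0+3+3+1=10 → 21/31 = 0.6774
Macro-precision = mean = (0.3333 + 0.4375 + 0.4000 + 0.6400 + 0.8333 + 0.6774) / 6 = 0.554

0.554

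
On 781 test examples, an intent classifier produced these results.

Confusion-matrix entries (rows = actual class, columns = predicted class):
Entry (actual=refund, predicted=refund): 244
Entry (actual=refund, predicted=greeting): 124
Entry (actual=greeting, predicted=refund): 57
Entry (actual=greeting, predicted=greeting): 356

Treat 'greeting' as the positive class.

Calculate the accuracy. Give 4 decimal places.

Accuracy = (TP+TN)/N = (356+244)/781 = 0.7682

0.7682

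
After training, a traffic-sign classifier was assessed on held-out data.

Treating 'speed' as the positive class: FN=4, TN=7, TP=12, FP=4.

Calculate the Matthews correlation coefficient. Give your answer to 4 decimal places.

0.3864

MCC = (TP·TN − FP·FN) / √((TP+FP)(TP+FN)(TN+FP)(TN+FN))
Numerator = 12·7 − 4·4 = 68
Denominator = √(16·16·11·11) = √30976 = 176.0000
MCC = 68 / 176.0000 = 0.3864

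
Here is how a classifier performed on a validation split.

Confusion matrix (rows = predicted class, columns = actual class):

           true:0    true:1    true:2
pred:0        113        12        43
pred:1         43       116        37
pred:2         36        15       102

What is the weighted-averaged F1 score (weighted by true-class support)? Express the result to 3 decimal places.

0.637

Per-class F1 score (2·TP/(2·TP+FP+FN)):
  0: TP=113, FP=12+43=55, FN=43+36=79 → 226/360 = 0.6278
  1: TP=116, FP=43+37=80, FN=12+15=27 → 232/339 = 0.6844
  2: TP=102, FP=36+15=51, FN=43+37=80 → 204/335 = 0.6090
Weighted-F1 score = Σ (supportᵢ/N)·F1 scoreᵢ with N=517: (192/517)·0.6278 + (143/517)·0.6844 + (182/517)·0.6090 = 0.637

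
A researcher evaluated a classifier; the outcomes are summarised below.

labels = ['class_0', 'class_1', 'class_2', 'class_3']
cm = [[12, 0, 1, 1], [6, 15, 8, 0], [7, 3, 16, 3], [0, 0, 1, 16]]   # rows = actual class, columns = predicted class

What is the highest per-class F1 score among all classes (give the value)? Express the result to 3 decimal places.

0.865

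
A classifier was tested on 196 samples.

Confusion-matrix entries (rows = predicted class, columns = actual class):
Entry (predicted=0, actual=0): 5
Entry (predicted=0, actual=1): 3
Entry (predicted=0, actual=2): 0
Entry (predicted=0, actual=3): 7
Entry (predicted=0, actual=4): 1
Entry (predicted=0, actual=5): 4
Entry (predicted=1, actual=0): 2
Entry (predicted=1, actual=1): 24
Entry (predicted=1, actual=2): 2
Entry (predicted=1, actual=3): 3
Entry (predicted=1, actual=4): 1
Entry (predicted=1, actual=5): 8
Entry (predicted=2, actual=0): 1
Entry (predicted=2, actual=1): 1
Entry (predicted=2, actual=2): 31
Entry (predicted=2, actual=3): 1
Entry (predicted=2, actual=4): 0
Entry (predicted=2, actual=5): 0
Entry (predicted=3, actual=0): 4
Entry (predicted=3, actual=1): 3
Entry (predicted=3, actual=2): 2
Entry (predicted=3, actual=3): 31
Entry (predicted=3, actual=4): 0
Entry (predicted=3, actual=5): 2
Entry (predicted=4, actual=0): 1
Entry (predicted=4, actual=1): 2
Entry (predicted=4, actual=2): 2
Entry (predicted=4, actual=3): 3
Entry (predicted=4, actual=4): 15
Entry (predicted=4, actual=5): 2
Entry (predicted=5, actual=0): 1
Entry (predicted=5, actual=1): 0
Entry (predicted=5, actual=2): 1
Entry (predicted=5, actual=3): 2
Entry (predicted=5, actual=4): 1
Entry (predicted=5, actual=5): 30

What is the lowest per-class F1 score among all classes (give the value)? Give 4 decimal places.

Per-class F1 score (2·TP/(2·TP+FP+FN)):
  0: TP=5, FP=3+0+7+1+4=15, FN=2+1+4+1+1=9 → 10/34 = 0.29412
  1: TP=24, FP=2+2+3+1+8=16, FN=3+1+3+2+0=9 → 48/73 = 0.65753
  2: TP=31, FP=1+1+1+0+0=3, FN=0+2+2+2+1=7 → 62/72 = 0.86111
  3: TP=31, FP=4+3+2+0+2=11, FN=7+3+1+3+2=16 → 62/89 = 0.69663
  4: TP=15, FP=1+2+2+3+2=10, FN=1+1+0+0+1=3 → 30/43 = 0.69767
  5: TP=30, FP=1+0+1+2+1=5, FN=4+8+0+2+2=16 → 60/81 = 0.74074
Lowest is class '0' with F1 score = 0.2941.

0.2941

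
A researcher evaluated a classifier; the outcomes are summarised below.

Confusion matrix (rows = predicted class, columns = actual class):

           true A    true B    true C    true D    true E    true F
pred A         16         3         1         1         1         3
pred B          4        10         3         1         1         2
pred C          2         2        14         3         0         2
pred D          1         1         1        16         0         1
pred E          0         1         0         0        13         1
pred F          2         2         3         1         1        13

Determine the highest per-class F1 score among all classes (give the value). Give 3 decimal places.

0.839

Per-class F1 score (2·TP/(2·TP+FP+FN)):
  A: TP=16, FP=3+1+1+1+3=9, FN=4+2+1+0+2=9 → 32/50 = 0.6400
  B: TP=10, FP=4+3+1+1+2=11, FN=3+2+1+1+2=9 → 20/40 = 0.5000
  C: TP=14, FP=2+2+3+0+2=9, FN=1+3+1+0+3=8 → 28/45 = 0.6222
  D: TP=16, FP=1+1+1+0+1=4, FN=1+1+3+0+1=6 → 32/42 = 0.7619
  E: TP=13, FP=0+1+0+0+1=2, FN=1+1+0+0+1=3 → 26/31 = 0.8387
  F: TP=13, FP=2+2+3+1+1=9, FN=3+2+2+1+1=9 → 26/44 = 0.5909
Highest is class 'E' with F1 score = 0.839.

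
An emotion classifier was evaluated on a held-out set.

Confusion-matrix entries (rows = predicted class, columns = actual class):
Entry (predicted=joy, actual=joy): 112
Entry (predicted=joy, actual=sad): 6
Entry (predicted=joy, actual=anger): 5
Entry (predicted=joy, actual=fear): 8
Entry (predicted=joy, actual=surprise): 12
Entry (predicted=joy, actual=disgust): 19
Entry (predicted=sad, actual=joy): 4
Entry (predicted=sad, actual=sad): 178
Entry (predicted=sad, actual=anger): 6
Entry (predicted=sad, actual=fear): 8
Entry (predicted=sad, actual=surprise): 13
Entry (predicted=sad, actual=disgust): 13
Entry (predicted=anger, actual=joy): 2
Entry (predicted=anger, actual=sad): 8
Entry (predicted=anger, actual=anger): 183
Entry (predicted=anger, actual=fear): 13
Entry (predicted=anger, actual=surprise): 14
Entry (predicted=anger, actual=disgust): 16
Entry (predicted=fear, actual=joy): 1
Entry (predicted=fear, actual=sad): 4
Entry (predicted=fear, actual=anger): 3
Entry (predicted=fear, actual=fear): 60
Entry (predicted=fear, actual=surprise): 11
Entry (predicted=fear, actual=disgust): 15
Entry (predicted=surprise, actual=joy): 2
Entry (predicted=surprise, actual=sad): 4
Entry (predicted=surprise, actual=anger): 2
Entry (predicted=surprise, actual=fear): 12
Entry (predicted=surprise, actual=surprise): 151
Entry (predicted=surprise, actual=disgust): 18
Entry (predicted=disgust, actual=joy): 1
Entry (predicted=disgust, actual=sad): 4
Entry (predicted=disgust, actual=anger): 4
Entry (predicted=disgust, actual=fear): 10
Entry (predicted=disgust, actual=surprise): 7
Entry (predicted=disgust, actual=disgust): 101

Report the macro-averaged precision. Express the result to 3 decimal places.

Per-class precision (TP/(TP+FP)):
  joy: TP=112, FP=6+5+8+12+19=50 → 112/162 = 0.6914
  sad: TP=178, FP=4+6+8+13+13=44 → 178/222 = 0.8018
  anger: TP=183, FP=2+8+13+14+16=53 → 183/236 = 0.7754
  fear: TP=60, FP=1+4+3+11+15=34 → 60/94 = 0.6383
  surprise: TP=151, FP=2+4+2+12+18=38 → 151/189 = 0.7989
  disgust: TP=101, FP=1+4+4+10+7=26 → 101/127 = 0.7953
Macro-precision = mean = (0.6914 + 0.8018 + 0.7754 + 0.6383 + 0.7989 + 0.7953) / 6 = 0.750

0.750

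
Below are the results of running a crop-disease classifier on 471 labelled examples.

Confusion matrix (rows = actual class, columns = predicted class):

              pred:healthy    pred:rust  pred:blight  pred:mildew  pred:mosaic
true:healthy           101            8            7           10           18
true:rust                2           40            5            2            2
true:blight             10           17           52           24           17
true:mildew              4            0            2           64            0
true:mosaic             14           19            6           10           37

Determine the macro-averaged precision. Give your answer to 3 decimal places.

Per-class precision (TP/(TP+FP)):
  healthy: TP=101, FP=2+10+4+14=30 → 101/131 = 0.7710
  rust: TP=40, FP=8+17+0+19=44 → 40/84 = 0.4762
  blight: TP=52, FP=7+5+2+6=20 → 52/72 = 0.7222
  mildew: TP=64, FP=10+2+24+10=46 → 64/110 = 0.5818
  mosaic: TP=37, FP=18+2+17+0=37 → 37/74 = 0.5000
Macro-precision = mean = (0.7710 + 0.4762 + 0.7222 + 0.5818 + 0.5000) / 5 = 0.610

0.610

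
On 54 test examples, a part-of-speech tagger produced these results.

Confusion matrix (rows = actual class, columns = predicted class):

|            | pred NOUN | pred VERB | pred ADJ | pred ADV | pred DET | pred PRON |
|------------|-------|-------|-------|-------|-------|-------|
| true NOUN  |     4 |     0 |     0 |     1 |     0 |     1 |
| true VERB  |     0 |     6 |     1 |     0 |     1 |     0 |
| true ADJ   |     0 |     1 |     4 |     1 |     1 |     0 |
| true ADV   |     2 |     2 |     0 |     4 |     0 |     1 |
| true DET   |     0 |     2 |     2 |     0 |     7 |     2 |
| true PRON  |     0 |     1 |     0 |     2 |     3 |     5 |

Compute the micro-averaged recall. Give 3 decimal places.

Micro-averaging pools counts across classes: ΣTP=30, ΣFP=24, ΣFN=24.
Micro-recall = TP/(TP+FN) on pooled counts = 0.556 (equals overall accuracy in single-label multiclass).

0.556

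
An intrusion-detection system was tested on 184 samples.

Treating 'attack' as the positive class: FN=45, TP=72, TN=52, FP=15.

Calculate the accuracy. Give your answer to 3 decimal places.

Accuracy = (TP+TN)/N = (72+52)/184 = 0.674

0.674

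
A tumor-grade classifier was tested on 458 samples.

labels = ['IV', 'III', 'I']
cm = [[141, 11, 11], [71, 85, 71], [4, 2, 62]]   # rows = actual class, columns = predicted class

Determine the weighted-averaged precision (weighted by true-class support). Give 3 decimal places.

0.726

Per-class precision (TP/(TP+FP)):
  IV: TP=141, FP=71+4=75 → 141/216 = 0.6528
  III: TP=85, FP=11+2=13 → 85/98 = 0.8673
  I: TP=62, FP=11+71=82 → 62/144 = 0.4306
Weighted-precision = Σ (supportᵢ/N)·precisionᵢ with N=458: (163/458)·0.6528 + (227/458)·0.8673 + (68/458)·0.4306 = 0.726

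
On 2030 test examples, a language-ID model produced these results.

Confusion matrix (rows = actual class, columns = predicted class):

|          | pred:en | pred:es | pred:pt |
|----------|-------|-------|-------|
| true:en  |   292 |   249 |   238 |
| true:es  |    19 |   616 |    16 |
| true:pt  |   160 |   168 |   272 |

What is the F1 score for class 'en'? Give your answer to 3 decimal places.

Treat 'en' as positive and all other classes as negative.
F1 score = 2·TP/(2·TP+FP+FN).
en: TP=292, FP=19+160=179, FN=249+238=487 → 584/1250 = 0.4672

0.467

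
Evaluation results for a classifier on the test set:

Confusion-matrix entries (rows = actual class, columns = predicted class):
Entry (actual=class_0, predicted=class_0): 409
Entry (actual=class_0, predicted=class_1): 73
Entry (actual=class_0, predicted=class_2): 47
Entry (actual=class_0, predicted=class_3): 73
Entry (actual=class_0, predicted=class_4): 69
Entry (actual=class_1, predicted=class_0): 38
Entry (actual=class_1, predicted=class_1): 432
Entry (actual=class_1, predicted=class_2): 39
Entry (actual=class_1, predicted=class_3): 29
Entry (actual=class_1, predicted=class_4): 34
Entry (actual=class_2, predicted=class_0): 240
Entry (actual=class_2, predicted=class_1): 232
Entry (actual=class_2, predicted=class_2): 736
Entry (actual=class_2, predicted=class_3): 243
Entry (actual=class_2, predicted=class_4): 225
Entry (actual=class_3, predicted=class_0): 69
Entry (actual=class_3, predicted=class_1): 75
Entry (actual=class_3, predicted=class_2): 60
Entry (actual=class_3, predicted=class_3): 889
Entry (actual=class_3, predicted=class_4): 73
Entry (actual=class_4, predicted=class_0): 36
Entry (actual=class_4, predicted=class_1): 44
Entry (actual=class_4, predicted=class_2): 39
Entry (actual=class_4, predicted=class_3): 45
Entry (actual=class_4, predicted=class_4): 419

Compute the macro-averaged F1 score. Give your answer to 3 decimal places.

Per-class F1 score (2·TP/(2·TP+FP+FN)):
  class_0: TP=409, FP=38+240+69+36=383, FN=73+47+73+69=262 → 818/1463 = 0.5591
  class_1: TP=432, FP=73+232+75+44=424, FN=38+39+29+34=140 → 864/1428 = 0.6050
  class_2: TP=736, FP=47+39+60+39=185, FN=240+232+243+225=940 → 1472/2597 = 0.5668
  class_3: TP=889, FP=73+29+243+45=390, FN=69+75+60+73=277 → 1778/2445 = 0.7272
  class_4: TP=419, FP=69+34+225+73=401, FN=36+44+39+45=164 → 838/1403 = 0.5973
Macro-F1 score = mean = (0.5591 + 0.6050 + 0.5668 + 0.7272 + 0.5973) / 5 = 0.611

0.611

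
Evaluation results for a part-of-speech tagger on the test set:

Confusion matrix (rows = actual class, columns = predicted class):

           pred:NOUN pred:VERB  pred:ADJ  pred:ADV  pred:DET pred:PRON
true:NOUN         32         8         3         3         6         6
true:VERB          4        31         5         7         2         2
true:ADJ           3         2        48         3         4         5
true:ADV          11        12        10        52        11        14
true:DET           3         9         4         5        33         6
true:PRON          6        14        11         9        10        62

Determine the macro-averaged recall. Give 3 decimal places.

0.579

Per-class recall (TP/(TP+FN)):
  NOUN: TP=32, FN=8+3+3+6+6=26 → 32/58 = 0.5517
  VERB: TP=31, FN=4+5+7+2+2=20 → 31/51 = 0.6078
  ADJ: TP=48, FN=3+2+3+4+5=17 → 48/65 = 0.7385
  ADV: TP=52, FN=11+12+10+11+14=58 → 52/110 = 0.4727
  DET: TP=33, FN=3+9+4+5+6=27 → 33/60 = 0.5500
  PRON: TP=62, FN=6+14+11+9+10=50 → 62/112 = 0.5536
Macro-recall = mean = (0.5517 + 0.6078 + 0.7385 + 0.4727 + 0.5500 + 0.5536) / 6 = 0.579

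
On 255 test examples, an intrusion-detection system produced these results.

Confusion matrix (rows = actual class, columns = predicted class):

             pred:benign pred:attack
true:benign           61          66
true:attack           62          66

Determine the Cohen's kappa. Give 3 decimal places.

Observed agreement pₒ = trace/N = 127/255 = 0.4980
Expected agreement pₑ = Σ (rowᵢ·colᵢ)/N² = (127·123 + 128·132)/255² = 0.5001
κ = (pₒ − pₑ)/(1 − pₑ) = (0.4980 − 0.5001)/(1 − 0.5001) = -0.004

-0.004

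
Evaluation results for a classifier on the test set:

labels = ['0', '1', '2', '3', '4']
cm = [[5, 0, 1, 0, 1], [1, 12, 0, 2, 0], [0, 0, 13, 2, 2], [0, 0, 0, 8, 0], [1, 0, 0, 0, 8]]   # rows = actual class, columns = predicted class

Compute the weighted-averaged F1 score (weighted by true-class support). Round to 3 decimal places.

0.825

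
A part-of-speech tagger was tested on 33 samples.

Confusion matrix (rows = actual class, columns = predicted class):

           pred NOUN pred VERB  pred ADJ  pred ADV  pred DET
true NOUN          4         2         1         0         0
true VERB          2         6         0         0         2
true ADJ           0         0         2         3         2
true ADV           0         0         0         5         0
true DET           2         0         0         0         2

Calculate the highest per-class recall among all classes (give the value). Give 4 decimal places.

1.0000

Per-class recall (TP/(TP+FN)):
  NOUN: TP=4, FN=2+1+0+0=3 → 4/7 = 0.57143
  VERB: TP=6, FN=2+0+0+2=4 → 6/10 = 0.60000
  ADJ: TP=2, FN=0+0+3+2=5 → 2/7 = 0.28571
  ADV: TP=5, FN=0+0+0+0=0 → 5/5 = 1.00000
  DET: TP=2, FN=2+0+0+0=2 → 2/4 = 0.50000
Highest is class 'ADV' with recall = 1.0000.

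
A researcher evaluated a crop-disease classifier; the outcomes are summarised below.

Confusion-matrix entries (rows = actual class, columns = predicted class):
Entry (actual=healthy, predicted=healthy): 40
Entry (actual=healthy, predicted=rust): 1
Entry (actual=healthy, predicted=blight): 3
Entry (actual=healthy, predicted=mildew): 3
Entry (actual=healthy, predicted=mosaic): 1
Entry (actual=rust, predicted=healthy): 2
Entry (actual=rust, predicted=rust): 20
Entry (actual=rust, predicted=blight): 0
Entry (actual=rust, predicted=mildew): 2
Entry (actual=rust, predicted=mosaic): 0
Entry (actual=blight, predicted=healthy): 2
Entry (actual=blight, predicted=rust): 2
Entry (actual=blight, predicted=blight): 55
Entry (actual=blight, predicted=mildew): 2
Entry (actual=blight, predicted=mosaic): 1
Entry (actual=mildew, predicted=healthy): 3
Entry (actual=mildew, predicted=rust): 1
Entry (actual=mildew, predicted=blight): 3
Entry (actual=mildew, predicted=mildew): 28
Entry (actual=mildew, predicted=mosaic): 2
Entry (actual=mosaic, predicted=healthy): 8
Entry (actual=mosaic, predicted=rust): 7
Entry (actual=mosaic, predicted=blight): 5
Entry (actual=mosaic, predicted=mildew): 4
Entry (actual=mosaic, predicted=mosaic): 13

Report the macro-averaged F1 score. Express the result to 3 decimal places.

Per-class F1 score (2·TP/(2·TP+FP+FN)):
  healthy: TP=40, FP=2+2+3+8=15, FN=1+3+3+1=8 → 80/103 = 0.7767
  rust: TP=20, FP=1+2+1+7=11, FN=2+0+2+0=4 → 40/55 = 0.7273
  blight: TP=55, FP=3+0+3+5=11, FN=2+2+2+1=7 → 110/128 = 0.8594
  mildew: TP=28, FP=3+2+2+4=11, FN=3+1+3+2=9 → 56/76 = 0.7368
  mosaic: TP=13, FP=1+0+1+2=4, FN=8+7+5+4=24 → 26/54 = 0.4815
Macro-F1 score = mean = (0.7767 + 0.7273 + 0.8594 + 0.7368 + 0.4815) / 5 = 0.716

0.716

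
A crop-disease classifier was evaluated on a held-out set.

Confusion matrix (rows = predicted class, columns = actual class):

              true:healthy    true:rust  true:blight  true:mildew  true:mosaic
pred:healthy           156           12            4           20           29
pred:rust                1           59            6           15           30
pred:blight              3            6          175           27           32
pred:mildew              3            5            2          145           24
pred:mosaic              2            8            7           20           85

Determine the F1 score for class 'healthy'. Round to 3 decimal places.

One-vs-rest for 'healthy': TP = diagonal; FP = other classes predicted 'healthy'; FN = 'healthy' predicted as other.
F1 score = 2·TP/(2·TP+FP+FN).
healthy: TP=156, FP=12+4+20+29=65, FN=1+3+3+2=9 → 312/386 = 0.8083

0.808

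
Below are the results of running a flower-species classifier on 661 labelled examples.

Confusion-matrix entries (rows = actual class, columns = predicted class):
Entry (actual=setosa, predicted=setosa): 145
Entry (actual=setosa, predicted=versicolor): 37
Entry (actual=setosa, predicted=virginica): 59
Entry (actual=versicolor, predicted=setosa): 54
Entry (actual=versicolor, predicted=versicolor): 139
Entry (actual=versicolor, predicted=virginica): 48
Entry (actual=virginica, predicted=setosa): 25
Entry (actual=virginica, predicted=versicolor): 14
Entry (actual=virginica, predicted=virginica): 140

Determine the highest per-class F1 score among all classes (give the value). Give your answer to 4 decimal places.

Per-class F1 score (2·TP/(2·TP+FP+FN)):
  setosa: TP=145, FP=54+25=79, FN=37+59=96 → 290/465 = 0.62366
  versicolor: TP=139, FP=37+14=51, FN=54+48=102 → 278/431 = 0.64501
  virginica: TP=140, FP=59+48=107, FN=25+14=39 → 280/426 = 0.65728
Highest is class 'virginica' with F1 score = 0.6573.

0.6573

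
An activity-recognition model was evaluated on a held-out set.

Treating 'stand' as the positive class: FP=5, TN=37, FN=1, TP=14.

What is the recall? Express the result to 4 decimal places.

Recall = TP/(TP+FN) = 14/(14+1) = 14/15 = 0.9333

0.9333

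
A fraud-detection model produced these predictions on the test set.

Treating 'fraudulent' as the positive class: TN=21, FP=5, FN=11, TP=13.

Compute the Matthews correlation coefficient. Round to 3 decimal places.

0.364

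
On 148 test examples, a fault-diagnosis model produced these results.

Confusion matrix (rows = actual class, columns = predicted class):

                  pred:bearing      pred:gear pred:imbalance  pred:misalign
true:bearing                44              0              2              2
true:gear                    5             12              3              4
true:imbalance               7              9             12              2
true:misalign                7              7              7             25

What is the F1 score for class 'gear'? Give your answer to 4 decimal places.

0.4615

Take TP from the diagonal, FP from the rest of the 'gear' prediction marginal, FN from the rest of the 'gear' actual marginal.
F1 score = 2·TP/(2·TP+FP+FN).
gear: TP=12, FP=0+9+7=16, FN=5+3+4=12 → 24/52 = 0.46154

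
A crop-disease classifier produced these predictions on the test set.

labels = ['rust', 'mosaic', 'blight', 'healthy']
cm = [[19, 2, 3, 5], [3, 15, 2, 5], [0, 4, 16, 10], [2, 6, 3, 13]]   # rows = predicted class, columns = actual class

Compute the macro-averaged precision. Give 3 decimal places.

Per-class precision (TP/(TP+FP)):
  rust: TP=19, FP=2+3+5=10 → 19/29 = 0.6552
  mosaic: TP=15, FP=3+2+5=10 → 15/25 = 0.6000
  blight: TP=16, FP=0+4+10=14 → 16/30 = 0.5333
  healthy: TP=13, FP=2+6+3=11 → 13/24 = 0.5417
Macro-precision = mean = (0.6552 + 0.6000 + 0.5333 + 0.5417) / 4 = 0.583

0.583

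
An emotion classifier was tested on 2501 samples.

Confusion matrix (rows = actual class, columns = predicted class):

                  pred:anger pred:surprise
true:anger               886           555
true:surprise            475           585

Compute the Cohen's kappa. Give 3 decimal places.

Observed agreement pₒ = trace/N = 1471/2501 = 0.5882
Expected agreement pₑ = Σ (rowᵢ·colᵢ)/N² = (1441·1361 + 1060·1140)/2501² = 0.5067
κ = (pₒ − pₑ)/(1 − pₑ) = (0.5882 − 0.5067)/(1 − 0.5067) = 0.165

0.165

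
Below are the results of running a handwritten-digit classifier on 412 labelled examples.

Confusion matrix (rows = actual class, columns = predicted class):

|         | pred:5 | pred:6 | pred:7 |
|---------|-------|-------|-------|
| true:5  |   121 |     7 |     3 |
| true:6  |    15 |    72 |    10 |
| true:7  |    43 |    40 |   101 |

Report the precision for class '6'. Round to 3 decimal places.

Treat '6' as positive and all other classes as negative.
precision = TP/(TP+FP).
6: TP=72, FP=7+40=47 → 72/119 = 0.6050

0.605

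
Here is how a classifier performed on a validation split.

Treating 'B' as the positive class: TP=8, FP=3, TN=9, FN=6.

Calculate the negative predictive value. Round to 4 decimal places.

0.6000

NPV = TN/(TN+FN) = 9/(9+6) = 0.6000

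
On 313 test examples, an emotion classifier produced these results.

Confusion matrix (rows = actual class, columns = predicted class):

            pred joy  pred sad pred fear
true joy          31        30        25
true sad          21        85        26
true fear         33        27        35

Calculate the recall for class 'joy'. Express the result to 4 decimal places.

recall = TP/(TP+FN).
joy: TP=31, FN=30+25=55 → 31/86 = 0.36047

0.3605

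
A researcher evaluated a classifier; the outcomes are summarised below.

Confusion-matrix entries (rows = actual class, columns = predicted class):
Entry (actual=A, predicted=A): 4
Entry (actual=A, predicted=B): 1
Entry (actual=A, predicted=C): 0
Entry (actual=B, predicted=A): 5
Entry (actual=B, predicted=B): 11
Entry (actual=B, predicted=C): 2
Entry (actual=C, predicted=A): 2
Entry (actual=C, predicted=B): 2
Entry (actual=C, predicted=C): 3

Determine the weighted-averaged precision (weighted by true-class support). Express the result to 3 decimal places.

0.672

Per-class precision (TP/(TP+FP)):
  A: TP=4, FP=5+2=7 → 4/11 = 0.3636
  B: TP=11, FP=1+2=3 → 11/14 = 0.7857
  C: TP=3, FP=0+2=2 → 3/5 = 0.6000
Weighted-precision = Σ (supportᵢ/N)·precisionᵢ with N=30: (5/30)·0.3636 + (18/30)·0.7857 + (7/30)·0.6000 = 0.672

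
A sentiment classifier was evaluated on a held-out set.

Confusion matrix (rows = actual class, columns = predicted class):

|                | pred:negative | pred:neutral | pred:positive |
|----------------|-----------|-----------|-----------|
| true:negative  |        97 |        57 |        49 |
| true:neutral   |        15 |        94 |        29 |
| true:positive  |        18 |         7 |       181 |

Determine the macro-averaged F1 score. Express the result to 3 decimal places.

Per-class F1 score (2·TP/(2·TP+FP+FN)):
  negative: TP=97, FP=15+18=33, FN=57+49=106 → 194/333 = 0.5826
  neutral: TP=94, FP=57+7=64, FN=15+29=44 → 188/296 = 0.6351
  positive: TP=181, FP=49+29=78, FN=18+7=25 → 362/465 = 0.7785
Macro-F1 score = mean = (0.5826 + 0.6351 + 0.7785) / 3 = 0.665

0.665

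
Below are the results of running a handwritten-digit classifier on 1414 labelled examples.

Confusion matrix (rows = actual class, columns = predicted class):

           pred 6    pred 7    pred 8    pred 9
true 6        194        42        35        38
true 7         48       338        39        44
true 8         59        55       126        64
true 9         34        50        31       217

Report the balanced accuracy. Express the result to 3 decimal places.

0.604

Balanced accuracy = mean of per-class recall.
  6: recall = 194/309 = 0.6278
  7: recall = 338/469 = 0.7207
  8: recall = 126/304 = 0.4145
  9: recall = 217/332 = 0.6536
Mean = (0.6278 + 0.7207 + 0.4145 + 0.6536) / 4 = 0.604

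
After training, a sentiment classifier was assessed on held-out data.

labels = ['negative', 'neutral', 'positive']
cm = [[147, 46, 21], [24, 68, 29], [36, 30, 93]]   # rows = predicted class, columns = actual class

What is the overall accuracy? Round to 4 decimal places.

0.6235

Accuracy = trace / total = (147+68+93=308) / 494 = 308/494 = 0.6235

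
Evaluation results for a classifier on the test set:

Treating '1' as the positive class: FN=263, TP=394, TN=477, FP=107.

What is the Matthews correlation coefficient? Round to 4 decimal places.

MCC = (TP·TN − FP·FN) / √((TP+FP)(TP+FN)(TN+FP)(TN+FN))
Numerator = 394·477 − 107·263 = 159797
Denominator = √(501·657·584·740) = √142248489120 = 377158.4403
MCC = 159797 / 377158.4403 = 0.4237

0.4237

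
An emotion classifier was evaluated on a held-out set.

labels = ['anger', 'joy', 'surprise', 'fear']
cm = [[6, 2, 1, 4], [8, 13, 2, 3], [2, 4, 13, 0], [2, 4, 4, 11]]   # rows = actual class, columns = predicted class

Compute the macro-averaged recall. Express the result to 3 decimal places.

Per-class recall (TP/(TP+FN)):
  anger: TP=6, FN=2+1+4=7 → 6/13 = 0.4615
  joy: TP=13, FN=8+2+3=13 → 13/26 = 0.5000
  surprise: TP=13, FN=2+4+0=6 → 13/19 = 0.6842
  fear: TP=11, FN=2+4+4=10 → 11/21 = 0.5238
Macro-recall = mean = (0.4615 + 0.5000 + 0.6842 + 0.5238) / 4 = 0.542

0.542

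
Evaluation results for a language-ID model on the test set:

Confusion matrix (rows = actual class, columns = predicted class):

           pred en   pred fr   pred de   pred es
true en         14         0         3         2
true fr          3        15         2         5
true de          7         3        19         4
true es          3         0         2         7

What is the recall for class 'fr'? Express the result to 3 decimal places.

0.600

Treat 'fr' as positive and all other classes as negative.
recall = TP/(TP+FN).
fr: TP=15, FN=3+2+5=10 → 15/25 = 0.6000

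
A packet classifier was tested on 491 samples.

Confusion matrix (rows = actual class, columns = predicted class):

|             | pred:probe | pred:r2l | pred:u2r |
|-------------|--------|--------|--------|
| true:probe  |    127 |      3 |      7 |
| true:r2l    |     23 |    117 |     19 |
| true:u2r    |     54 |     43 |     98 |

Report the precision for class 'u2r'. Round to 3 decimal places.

One-vs-rest for 'u2r': TP = diagonal; FP = other classes predicted 'u2r'; FN = 'u2r' predicted as other.
precision = TP/(TP+FP).
u2r: TP=98, FP=7+19=26 → 98/124 = 0.7903

0.790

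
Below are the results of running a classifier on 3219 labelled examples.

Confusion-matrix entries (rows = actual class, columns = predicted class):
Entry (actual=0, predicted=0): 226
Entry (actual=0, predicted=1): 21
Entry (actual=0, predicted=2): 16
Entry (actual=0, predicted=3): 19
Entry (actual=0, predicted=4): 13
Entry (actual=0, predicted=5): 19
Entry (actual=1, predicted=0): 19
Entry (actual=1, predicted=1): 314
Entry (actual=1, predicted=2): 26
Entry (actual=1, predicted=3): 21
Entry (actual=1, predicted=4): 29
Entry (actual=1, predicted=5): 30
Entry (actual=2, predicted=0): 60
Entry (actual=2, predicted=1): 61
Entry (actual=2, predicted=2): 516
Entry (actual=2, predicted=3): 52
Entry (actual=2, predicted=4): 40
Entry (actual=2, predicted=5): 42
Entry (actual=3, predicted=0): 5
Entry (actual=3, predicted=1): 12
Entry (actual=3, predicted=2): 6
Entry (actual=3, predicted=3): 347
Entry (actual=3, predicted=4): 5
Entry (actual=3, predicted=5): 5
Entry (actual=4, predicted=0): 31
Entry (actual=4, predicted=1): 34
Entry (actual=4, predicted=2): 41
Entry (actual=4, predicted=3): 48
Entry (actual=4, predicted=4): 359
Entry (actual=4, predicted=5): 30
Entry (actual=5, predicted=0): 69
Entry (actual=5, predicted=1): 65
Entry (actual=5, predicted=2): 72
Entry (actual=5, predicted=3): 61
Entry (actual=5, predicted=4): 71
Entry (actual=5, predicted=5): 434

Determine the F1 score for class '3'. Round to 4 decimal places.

0.7478

Take TP from the diagonal, FP from the rest of the '3' prediction marginal, FN from the rest of the '3' actual marginal.
F1 score = 2·TP/(2·TP+FP+FN).
3: TP=347, FP=19+21+52+48+61=201, FN=5+12+6+5+5=33 → 694/928 = 0.74784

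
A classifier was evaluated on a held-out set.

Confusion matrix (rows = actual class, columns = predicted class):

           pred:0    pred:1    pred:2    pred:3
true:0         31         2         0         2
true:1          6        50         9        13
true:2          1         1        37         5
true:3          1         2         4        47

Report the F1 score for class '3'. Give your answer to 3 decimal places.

0.777

Treat '3' as positive and all other classes as negative.
F1 score = 2·TP/(2·TP+FP+FN).
3: TP=47, FP=2+13+5=20, FN=1+2+4=7 → 94/121 = 0.7769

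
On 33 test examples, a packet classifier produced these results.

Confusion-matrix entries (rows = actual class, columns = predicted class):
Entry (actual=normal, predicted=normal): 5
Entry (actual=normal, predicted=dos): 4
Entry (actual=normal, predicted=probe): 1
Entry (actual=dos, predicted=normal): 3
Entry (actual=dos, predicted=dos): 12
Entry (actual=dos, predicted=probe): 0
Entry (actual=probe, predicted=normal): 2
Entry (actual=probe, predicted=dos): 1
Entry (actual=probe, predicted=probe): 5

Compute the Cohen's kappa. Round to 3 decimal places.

Observed agreement pₒ = trace/N = 22/33 = 0.6667
Expected agreement pₑ = Σ (rowᵢ·colᵢ)/N² = (10·10 + 15·17 + 8·6)/33² = 0.3701
κ = (pₒ − pₑ)/(1 − pₑ) = (0.6667 − 0.3701)/(1 − 0.3701) = 0.471

0.471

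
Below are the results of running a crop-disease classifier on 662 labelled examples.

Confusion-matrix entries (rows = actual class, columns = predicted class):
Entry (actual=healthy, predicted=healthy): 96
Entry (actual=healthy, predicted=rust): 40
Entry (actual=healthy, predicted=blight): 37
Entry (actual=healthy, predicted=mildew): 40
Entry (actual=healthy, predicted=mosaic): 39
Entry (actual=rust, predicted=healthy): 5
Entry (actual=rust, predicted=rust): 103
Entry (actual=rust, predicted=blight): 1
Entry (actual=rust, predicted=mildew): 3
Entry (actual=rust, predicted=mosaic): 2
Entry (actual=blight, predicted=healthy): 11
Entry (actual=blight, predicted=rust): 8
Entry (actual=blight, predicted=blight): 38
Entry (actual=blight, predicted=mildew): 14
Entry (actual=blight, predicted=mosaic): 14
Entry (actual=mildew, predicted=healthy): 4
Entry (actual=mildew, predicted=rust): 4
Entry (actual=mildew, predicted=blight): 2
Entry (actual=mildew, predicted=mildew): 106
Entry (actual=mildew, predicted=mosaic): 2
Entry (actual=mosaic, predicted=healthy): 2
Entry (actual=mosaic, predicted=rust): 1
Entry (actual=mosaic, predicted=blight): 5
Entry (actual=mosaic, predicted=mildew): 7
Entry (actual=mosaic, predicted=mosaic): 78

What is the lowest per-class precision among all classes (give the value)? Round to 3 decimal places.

Per-class precision (TP/(TP+FP)):
  healthy: TP=96, FP=5+11+4+2=22 → 96/118 = 0.8136
  rust: TP=103, FP=40+8+4+1=53 → 103/156 = 0.6603
  blight: TP=38, FP=37+1+2+5=45 → 38/83 = 0.4578
  mildew: TP=106, FP=40+3+14+7=64 → 106/170 = 0.6235
  mosaic: TP=78, FP=39+2+14+2=57 → 78/135 = 0.5778
Lowest is class 'blight' with precision = 0.458.

0.458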